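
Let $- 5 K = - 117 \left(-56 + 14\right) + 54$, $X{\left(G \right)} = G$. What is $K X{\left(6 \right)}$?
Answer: $- \frac{29808}{5} \approx -5961.6$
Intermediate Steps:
$K = - \frac{4968}{5}$ ($K = - \frac{- 117 \left(-56 + 14\right) + 54}{5} = - \frac{\left(-117\right) \left(-42\right) + 54}{5} = - \frac{4914 + 54}{5} = \left(- \frac{1}{5}\right) 4968 = - \frac{4968}{5} \approx -993.6$)
$K X{\left(6 \right)} = \left(- \frac{4968}{5}\right) 6 = - \frac{29808}{5}$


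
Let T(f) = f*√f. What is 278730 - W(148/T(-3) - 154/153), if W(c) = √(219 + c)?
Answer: 278730 - √(567001 + 42772*I*√3)/51 ≈ 2.7872e+5 - 0.96251*I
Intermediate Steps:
T(f) = f^(3/2)
278730 - W(148/T(-3) - 154/153) = 278730 - √(219 + (148/((-3)^(3/2)) - 154/153)) = 278730 - √(219 + (148/((-3*I*√3)) - 154*1/153)) = 278730 - √(219 + (148*(I*√3/9) - 154/153)) = 278730 - √(219 + (148*I*√3/9 - 154/153)) = 278730 - √(219 + (-154/153 + 148*I*√3/9)) = 278730 - √(33353/153 + 148*I*√3/9)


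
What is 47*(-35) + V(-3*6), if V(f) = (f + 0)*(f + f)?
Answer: -997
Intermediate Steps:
V(f) = 2*f² (V(f) = f*(2*f) = 2*f²)
47*(-35) + V(-3*6) = 47*(-35) + 2*(-3*6)² = -1645 + 2*(-18)² = -1645 + 2*324 = -1645 + 648 = -997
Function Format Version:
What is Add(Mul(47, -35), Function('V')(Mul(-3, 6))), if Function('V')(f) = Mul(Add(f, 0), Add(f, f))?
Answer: -997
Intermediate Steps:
Function('V')(f) = Mul(2, Pow(f, 2)) (Function('V')(f) = Mul(f, Mul(2, f)) = Mul(2, Pow(f, 2)))
Add(Mul(47, -35), Function('V')(Mul(-3, 6))) = Add(Mul(47, -35), Mul(2, Pow(Mul(-3, 6), 2))) = Add(-1645, Mul(2, Pow(-18, 2))) = Add(-1645, Mul(2, 324)) = Add(-1645, 648) = -997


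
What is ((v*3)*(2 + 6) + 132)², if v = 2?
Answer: 32400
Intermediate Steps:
((v*3)*(2 + 6) + 132)² = ((2*3)*(2 + 6) + 132)² = (6*8 + 132)² = (48 + 132)² = 180² = 32400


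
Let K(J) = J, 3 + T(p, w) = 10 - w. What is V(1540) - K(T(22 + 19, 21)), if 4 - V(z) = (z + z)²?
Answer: -9486382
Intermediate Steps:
V(z) = 4 - 4*z² (V(z) = 4 - (z + z)² = 4 - (2*z)² = 4 - 4*z²)
T(p, w) = 7 - w (T(p, w) = -3 + (10 - w) = 7 - w)
V(1540) - K(T(22 + 19, 21)) = (4 - 4*1540²) - (7 - 1*21) = (4 - 4*2371600) - (7 - 21) = (4 - 9486400) - 1*(-14) = -9486396 + 14 = -9486382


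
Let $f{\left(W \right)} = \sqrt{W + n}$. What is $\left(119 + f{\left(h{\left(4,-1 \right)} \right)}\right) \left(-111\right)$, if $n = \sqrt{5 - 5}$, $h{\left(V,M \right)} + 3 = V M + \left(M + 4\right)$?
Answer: $-13209 - 222 i \approx -13209.0 - 222.0 i$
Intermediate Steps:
$h{\left(V,M \right)} = 1 + M + M V$ ($h{\left(V,M \right)} = -3 + \left(V M + \left(M + 4\right)\right) = -3 + \left(M V + \left(4 + M\right)\right) = -3 + \left(4 + M + M V\right) = 1 + M + M V$)
$n = 0$ ($n = \sqrt{0} = 0$)
$f{\left(W \right)} = \sqrt{W}$ ($f{\left(W \right)} = \sqrt{W + 0} = \sqrt{W}$)
$\left(119 + f{\left(h{\left(4,-1 \right)} \right)}\right) \left(-111\right) = \left(119 + \sqrt{1 - 1 - 4}\right) \left(-111\right) = \left(119 + \sqrt{-4}\right) \left(-111\right) = \left(119 + 2 i\right) \left(-111\right) = -13209 - 222 i$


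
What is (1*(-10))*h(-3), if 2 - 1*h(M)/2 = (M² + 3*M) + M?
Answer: -100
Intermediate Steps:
h(M) = 4 - 8*M - 2*M² (h(M) = 4 - 2*((M² + 3*M) + M) = 4 - 2*(M² + 4*M) = 4 + (-8*M - 2*M²) = 4 - 8*M - 2*M²)
(1*(-10))*h(-3) = (1*(-10))*(4 - 8*(-3) - 2*(-3)²) = -10*(4 + 24 - 2*9) = -10*(4 + 24 - 18) = -10*10 = -100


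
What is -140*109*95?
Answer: -1449700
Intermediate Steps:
-140*109*95 = -15260*95 = -1449700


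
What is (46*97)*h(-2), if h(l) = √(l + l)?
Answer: 8924*I ≈ 8924.0*I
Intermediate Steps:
h(l) = √2*√l (h(l) = √(2*l) = √2*√l)
(46*97)*h(-2) = (46*97)*(√2*√(-2)) = 4462*(√2*(I*√2)) = 4462*(2*I) = 8924*I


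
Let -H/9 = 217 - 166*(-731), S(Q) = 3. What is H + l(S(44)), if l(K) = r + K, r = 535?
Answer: -1093529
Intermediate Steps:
l(K) = 535 + K
H = -1094067 (H = -9*(217 - 166*(-731)) = -9*(217 + 121346) = -9*121563 = -1094067)
H + l(S(44)) = -1094067 + (535 + 3) = -1094067 + 538 = -1093529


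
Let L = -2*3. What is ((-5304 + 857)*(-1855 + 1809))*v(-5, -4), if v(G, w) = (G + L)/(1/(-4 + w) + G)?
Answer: 18001456/41 ≈ 4.3906e+5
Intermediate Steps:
L = -6
v(G, w) = (-6 + G)/(G + 1/(-4 + w)) (v(G, w) = (G - 6)/(1/(-4 + w) + G) = (-6 + G)/(G + 1/(-4 + w)))
((-5304 + 857)*(-1855 + 1809))*v(-5, -4) = ((-5304 + 857)*(-1855 + 1809))*((24 - 6*(-4) - 4*(-5) - 5*(-4))/(1 - 4*(-5) - 5*(-4))) = (-4447*(-46))*((24 + 24 + 20 + 20)/(1 + 20 + 20)) = 204562*(88/41) = 18001456/41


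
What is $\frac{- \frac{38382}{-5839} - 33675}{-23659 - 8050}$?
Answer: $\frac{196589943}{185148851} \approx 1.0618$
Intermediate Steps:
$\frac{- \frac{38382}{-5839} - 33675}{-23659 - 8050} = \frac{\left(-38382\right) \left(- \frac{1}{5839}\right) - 33675}{-31709} = \left(\frac{38382}{5839} - 33675\right) \left(- \frac{1}{31709}\right) = \left(- \frac{196589943}{5839}\right) \left(- \frac{1}{31709}\right) = \frac{196589943}{185148851}$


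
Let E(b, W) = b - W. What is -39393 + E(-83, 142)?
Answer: -39618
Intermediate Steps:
-39393 + E(-83, 142) = -39393 + (-83 - 1*142) = -39393 + (-83 - 142) = -39393 - 225 = -39618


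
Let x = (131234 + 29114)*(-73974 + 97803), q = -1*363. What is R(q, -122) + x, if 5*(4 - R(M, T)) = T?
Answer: 19104662602/5 ≈ 3.8209e+9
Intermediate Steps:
q = -363
R(M, T) = 4 - T/5
x = 3820932492 (x = 160348*23829 = 3820932492)
R(q, -122) + x = (4 - ⅕*(-122)) + 3820932492 = (4 + 122/5) + 3820932492 = 142/5 + 3820932492 = 19104662602/5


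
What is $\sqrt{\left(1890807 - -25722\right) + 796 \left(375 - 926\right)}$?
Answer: $\sqrt{1477933} \approx 1215.7$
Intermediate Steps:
$\sqrt{\left(1890807 - -25722\right) + 796 \left(375 - 926\right)} = \sqrt{\left(1890807 + 25722\right) + 796 \left(-551\right)} = \sqrt{1916529 - 438596} = \sqrt{1477933}$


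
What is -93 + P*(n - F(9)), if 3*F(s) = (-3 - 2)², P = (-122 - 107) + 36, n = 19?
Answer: -6455/3 ≈ -2151.7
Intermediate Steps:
P = -193 (P = -229 + 36 = -193)
F(s) = 25/3 (F(s) = (-3 - 2)²/3 = (⅓)*(-5)² = (⅓)*25 = 25/3)
-93 + P*(n - F(9)) = -93 - 193*(19 - 1*25/3) = -93 - 193*(19 - 25/3) = -93 - 193*32/3 = -93 - 6176/3 = -6455/3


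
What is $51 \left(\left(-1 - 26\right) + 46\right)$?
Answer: $969$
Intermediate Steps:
$51 \left(\left(-1 - 26\right) + 46\right) = 51 \left(-27 + 46\right) = 51 \cdot 19 = 969$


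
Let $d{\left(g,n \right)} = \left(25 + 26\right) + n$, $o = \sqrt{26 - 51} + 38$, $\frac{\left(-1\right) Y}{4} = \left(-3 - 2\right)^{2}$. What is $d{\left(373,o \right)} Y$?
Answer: $-8900 - 500 i \approx -8900.0 - 500.0 i$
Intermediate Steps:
$Y = -100$ ($Y = - 4 \left(-3 - 2\right)^{2} = - 4 \left(-5\right)^{2} = \left(-4\right) 25 = -100$)
$o = 38 + 5 i$ ($o = \sqrt{-25} + 38 = 5 i + 38 = 38 + 5 i \approx 38.0 + 5.0 i$)
$d{\left(g,n \right)} = 51 + n$
$d{\left(373,o \right)} Y = \left(51 + \left(38 + 5 i\right)\right) \left(-100\right) = \left(89 + 5 i\right) \left(-100\right) = -8900 - 500 i$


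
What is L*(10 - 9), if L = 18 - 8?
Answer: 10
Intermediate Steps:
L = 10
L*(10 - 9) = 10*(10 - 9) = 10*1 = 10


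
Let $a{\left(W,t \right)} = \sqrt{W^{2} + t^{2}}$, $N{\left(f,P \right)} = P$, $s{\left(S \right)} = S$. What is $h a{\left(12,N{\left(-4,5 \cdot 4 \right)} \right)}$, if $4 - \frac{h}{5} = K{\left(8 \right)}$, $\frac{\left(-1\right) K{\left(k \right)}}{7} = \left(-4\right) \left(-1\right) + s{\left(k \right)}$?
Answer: $1760 \sqrt{34} \approx 10262.0$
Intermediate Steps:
$K{\left(k \right)} = -28 - 7 k$ ($K{\left(k \right)} = - 7 \left(\left(-4\right) \left(-1\right) + k\right) = - 7 \left(4 + k\right) = -28 - 7 k$)
$h = 440$ ($h = 20 - 5 \left(-28 - 56\right) = 20 - -420 = 20 + 420 = 440$)
$h a{\left(12,N{\left(-4,5 \cdot 4 \right)} \right)} = 440 \sqrt{12^{2} + \left(5 \cdot 4\right)^{2}} = 440 \sqrt{144 + 20^{2}} = 440 \sqrt{144 + 400} = 440 \sqrt{544} = 440 \cdot 4 \sqrt{34} = 1760 \sqrt{34}$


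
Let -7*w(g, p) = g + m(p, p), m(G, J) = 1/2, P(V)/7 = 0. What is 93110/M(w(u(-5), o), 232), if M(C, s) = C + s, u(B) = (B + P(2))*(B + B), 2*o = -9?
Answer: 1303540/3147 ≈ 414.22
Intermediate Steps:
P(V) = 0 (P(V) = 7*0 = 0)
o = -9/2 (o = (1/2)*(-9) = -9/2 ≈ -4.5000)
m(G, J) = 1/2
u(B) = 2*B**2 (u(B) = (B + 0)*(B + B) = B*(2*B) = 2*B**2)
w(g, p) = -1/14 - g/7 (w(g, p) = -(g + 1/2)/7 = -(1/2 + g)/7 = -1/14 - g/7)
93110/M(w(u(-5), o), 232) = 93110/((-1/14 - 2*(-5)**2/7) + 232) = 93110/((-1/14 - 2*25/7) + 232) = 93110/((-1/14 - 1/7*50) + 232) = 93110/((-1/14 - 50/7) + 232) = 93110/(-101/14 + 232) = 93110/(3147/14) = 93110*(14/3147) = 1303540/3147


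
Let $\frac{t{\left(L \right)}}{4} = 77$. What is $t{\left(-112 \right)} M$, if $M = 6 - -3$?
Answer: $2772$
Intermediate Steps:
$t{\left(L \right)} = 308$ ($t{\left(L \right)} = 4 \cdot 77 = 308$)
$M = 9$ ($M = 6 + 3 = 9$)
$t{\left(-112 \right)} M = 308 \cdot 9 = 2772$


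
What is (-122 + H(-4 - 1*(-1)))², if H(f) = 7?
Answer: 13225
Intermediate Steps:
(-122 + H(-4 - 1*(-1)))² = (-122 + 7)² = (-115)² = 13225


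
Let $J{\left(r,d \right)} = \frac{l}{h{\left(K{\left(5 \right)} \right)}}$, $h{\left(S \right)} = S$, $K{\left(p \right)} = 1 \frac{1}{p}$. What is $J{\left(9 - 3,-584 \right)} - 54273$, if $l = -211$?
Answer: $-55328$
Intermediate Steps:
$K{\left(p \right)} = \frac{1}{p}$
$J{\left(r,d \right)} = -1055$ ($J{\left(r,d \right)} = - \frac{211}{\frac{1}{5}} = - 211 \frac{1}{\frac{1}{5}} = \left(-211\right) 5 = -1055$)
$J{\left(9 - 3,-584 \right)} - 54273 = -1055 - 54273 = -55328$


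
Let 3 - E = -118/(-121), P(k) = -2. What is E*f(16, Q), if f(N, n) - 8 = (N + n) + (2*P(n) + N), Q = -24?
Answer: 2940/121 ≈ 24.298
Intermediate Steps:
E = 245/121 (E = 3 - (-118)/(-121) = 3 - (-118)*(-1)/121 = 3 - 1*118/121 = 3 - 118/121 = 245/121 ≈ 2.0248)
f(N, n) = 4 + n + 2*N (f(N, n) = 8 + ((N + n) + (2*(-2) + N)) = 8 + ((N + n) + (-4 + N)) = 8 + (-4 + n + 2*N) = 4 + n + 2*N)
E*f(16, Q) = 245*(4 - 24 + 2*16)/121 = 245*(4 - 24 + 32)/121 = (245/121)*12 = 2940/121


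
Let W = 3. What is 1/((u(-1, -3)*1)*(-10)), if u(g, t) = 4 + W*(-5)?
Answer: 1/110 ≈ 0.0090909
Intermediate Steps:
u(g, t) = -11 (u(g, t) = 4 + 3*(-5) = 4 - 15 = -11)
1/((u(-1, -3)*1)*(-10)) = 1/(-11*1*(-10)) = 1/(-11*(-10)) = 1/110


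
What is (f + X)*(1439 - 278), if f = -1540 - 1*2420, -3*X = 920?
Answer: -4953600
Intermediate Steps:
X = -920/3 (X = -1/3*920 = -920/3 ≈ -306.67)
f = -3960 (f = -1540 - 2420 = -3960)
(f + X)*(1439 - 278) = (-3960 - 920/3)*(1439 - 278) = -12800/3*1161 = -4953600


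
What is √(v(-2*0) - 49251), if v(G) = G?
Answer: I*√49251 ≈ 221.93*I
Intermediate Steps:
√(v(-2*0) - 49251) = √(-2*0 - 49251) = √(0 - 49251) = √(-49251) = I*√49251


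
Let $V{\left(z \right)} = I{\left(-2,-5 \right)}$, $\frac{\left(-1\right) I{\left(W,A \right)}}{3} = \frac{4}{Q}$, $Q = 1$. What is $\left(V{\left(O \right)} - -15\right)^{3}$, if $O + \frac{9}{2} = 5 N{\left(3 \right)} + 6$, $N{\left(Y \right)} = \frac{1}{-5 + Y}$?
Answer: $27$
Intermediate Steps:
$O = -1$ ($O = - \frac{9}{2} + \left(\frac{5}{-5 + 3} + 6\right) = - \frac{9}{2} + \left(\frac{5}{-2} + 6\right) = - \frac{9}{2} + \left(5 \left(- \frac{1}{2}\right) + 6\right) = - \frac{9}{2} + \left(- \frac{5}{2} + 6\right) = - \frac{9}{2} + \frac{7}{2} = -1$)
$I{\left(W,A \right)} = -12$ ($I{\left(W,A \right)} = - 3 \cdot \frac{4}{1} = - 3 \cdot 4 \cdot 1 = \left(-3\right) 4 = -12$)
$V{\left(z \right)} = -12$
$\left(V{\left(O \right)} - -15\right)^{3} = \left(-12 - -15\right)^{3} = \left(-12 + 15\right)^{3} = 3^{3} = 27$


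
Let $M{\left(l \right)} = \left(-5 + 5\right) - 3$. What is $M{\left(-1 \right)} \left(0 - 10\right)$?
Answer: $30$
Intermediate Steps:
$M{\left(l \right)} = -3$ ($M{\left(l \right)} = 0 - 3 = -3$)
$M{\left(-1 \right)} \left(0 - 10\right) = - 3 \left(0 - 10\right) = \left(-3\right) \left(-10\right) = 30$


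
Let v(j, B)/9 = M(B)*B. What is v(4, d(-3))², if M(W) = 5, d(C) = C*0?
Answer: 0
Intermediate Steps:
d(C) = 0
v(j, B) = 45*B (v(j, B) = 9*(5*B) = 45*B)
v(4, d(-3))² = (45*0)² = 0² = 0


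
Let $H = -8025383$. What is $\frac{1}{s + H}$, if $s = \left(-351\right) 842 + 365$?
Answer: $- \frac{1}{8320560} \approx -1.2018 \cdot 10^{-7}$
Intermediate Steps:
$s = -295177$ ($s = -295542 + 365 = -295177$)
$\frac{1}{s + H} = \frac{1}{-295177 - 8025383} = \frac{1}{-8320560} = - \frac{1}{8320560}$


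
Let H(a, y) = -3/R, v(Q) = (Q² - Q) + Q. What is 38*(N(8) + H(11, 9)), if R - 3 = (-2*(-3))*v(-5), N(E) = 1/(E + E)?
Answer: 665/408 ≈ 1.6299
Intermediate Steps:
v(Q) = Q²
N(E) = 1/(2*E)
R = 153 (R = 3 - 2*(-3)*(-5)² = 3 + 6*25 = 3 + 150 = 153)
H(a, y) = -1/51 (H(a, y) = -3/153 = -3*1/153 = -1/51)
38*(N(8) + H(11, 9)) = 38*((½)/8 - 1/51) = 38*((½)*(⅛) - 1/51) = 38*(1/16 - 1/51) = 38*(35/816) = 665/408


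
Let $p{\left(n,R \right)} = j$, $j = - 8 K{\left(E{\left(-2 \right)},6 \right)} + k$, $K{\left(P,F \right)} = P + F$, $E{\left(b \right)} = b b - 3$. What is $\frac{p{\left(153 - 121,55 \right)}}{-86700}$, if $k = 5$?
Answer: $\frac{1}{1700} \approx 0.00058824$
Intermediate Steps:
$E{\left(b \right)} = -3 + b^{2}$ ($E{\left(b \right)} = b^{2} - 3 = -3 + b^{2}$)
$K{\left(P,F \right)} = F + P$
$j = -51$ ($j = - 8 \left(6 - \left(3 - \left(-2\right)^{2}\right)\right) + 5 = - 8 \left(6 + \left(-3 + 4\right)\right) + 5 = - 8 \left(6 + 1\right) + 5 = \left(-8\right) 7 + 5 = -56 + 5 = -51$)
$p{\left(n,R \right)} = -51$
$\frac{p{\left(153 - 121,55 \right)}}{-86700} = - \frac{51}{-86700} = \left(-51\right) \left(- \frac{1}{86700}\right) = \frac{1}{1700}$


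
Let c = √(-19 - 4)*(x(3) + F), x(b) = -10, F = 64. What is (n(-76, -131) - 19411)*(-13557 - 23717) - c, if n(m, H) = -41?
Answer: 725053848 - 54*I*√23 ≈ 7.2505e+8 - 258.98*I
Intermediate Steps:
c = 54*I*√23 (c = √(-19 - 4)*(-10 + 64) = √(-23)*54 = (I*√23)*54 = 54*I*√23 ≈ 258.98*I)
(n(-76, -131) - 19411)*(-13557 - 23717) - c = (-41 - 19411)*(-13557 - 23717) - 54*I*√23 = -19452*(-37274) - 54*I*√23 = 725053848 - 54*I*√23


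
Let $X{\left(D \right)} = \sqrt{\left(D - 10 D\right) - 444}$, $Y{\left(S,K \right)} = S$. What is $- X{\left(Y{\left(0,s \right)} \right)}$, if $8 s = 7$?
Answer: $- 2 i \sqrt{111} \approx - 21.071 i$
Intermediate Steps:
$s = \frac{7}{8}$ ($s = \frac{1}{8} \cdot 7 = \frac{7}{8} \approx 0.875$)
$X{\left(D \right)} = \sqrt{-444 - 9 D}$ ($X{\left(D \right)} = \sqrt{- 9 D - 444} = \sqrt{-444 - 9 D}$)
$- X{\left(Y{\left(0,s \right)} \right)} = - \sqrt{-444 - 0} = - \sqrt{-444 + 0} = - \sqrt{-444} = - 2 i \sqrt{111}$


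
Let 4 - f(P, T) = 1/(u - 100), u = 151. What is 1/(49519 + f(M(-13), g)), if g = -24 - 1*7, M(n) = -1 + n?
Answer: 51/2525672 ≈ 2.0193e-5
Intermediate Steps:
g = -31 (g = -24 - 7 = -31)
f(P, T) = 203/51 (f(P, T) = 4 - 1/(151 - 100) = 4 - 1/51 = 203/51)
1/(49519 + f(M(-13), g)) = 1/(49519 + 203/51) = 1/(2525672/51) = 51/2525672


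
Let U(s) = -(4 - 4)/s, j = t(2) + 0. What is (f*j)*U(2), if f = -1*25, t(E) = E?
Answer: 0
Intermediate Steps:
f = -25
j = 2 (j = 2 + 0 = 2)
U(s) = 0 (U(s) = -0/s = -1*0 = 0)
(f*j)*U(2) = -25*2*0 = -50*0 = 0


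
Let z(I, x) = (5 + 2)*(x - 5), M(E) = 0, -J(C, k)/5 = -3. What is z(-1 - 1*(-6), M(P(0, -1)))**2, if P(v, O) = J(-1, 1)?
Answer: 1225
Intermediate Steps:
J(C, k) = 15 (J(C, k) = -5*(-3) = 15)
P(v, O) = 15
z(I, x) = -35 + 7*x (z(I, x) = 7*(-5 + x) = -35 + 7*x)
z(-1 - 1*(-6), M(P(0, -1)))**2 = (-35 + 7*0)**2 = (-35 + 0)**2 = (-35)**2 = 1225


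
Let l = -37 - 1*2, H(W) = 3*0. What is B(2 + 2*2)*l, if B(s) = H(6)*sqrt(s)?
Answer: 0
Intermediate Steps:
H(W) = 0
l = -39 (l = -37 - 2 = -39)
B(s) = 0 (B(s) = 0*sqrt(s) = 0)
B(2 + 2*2)*l = 0*(-39) = 0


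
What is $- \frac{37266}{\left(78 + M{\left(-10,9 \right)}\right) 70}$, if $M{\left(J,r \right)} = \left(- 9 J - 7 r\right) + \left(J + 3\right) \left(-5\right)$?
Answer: $- \frac{18633}{4900} \approx -3.8027$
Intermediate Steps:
$M{\left(J,r \right)} = -15 - 14 J - 7 r$ ($M{\left(J,r \right)} = \left(- 9 J - 7 r\right) + \left(3 + J\right) \left(-5\right) = \left(- 9 J - 7 r\right) - \left(15 + 5 J\right) = -15 - 14 J - 7 r$)
$- \frac{37266}{\left(78 + M{\left(-10,9 \right)}\right) 70} = - \frac{37266}{\left(78 - -62\right) 70} = - \frac{37266}{\left(78 + 62\right) 70} = - \frac{37266}{140 \cdot 70} = - \frac{37266}{9800} = \left(-37266\right) \frac{1}{9800} = - \frac{18633}{4900}$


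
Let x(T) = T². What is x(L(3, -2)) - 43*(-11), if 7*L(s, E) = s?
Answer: 23186/49 ≈ 473.18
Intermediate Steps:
L(s, E) = s/7
x(L(3, -2)) - 43*(-11) = ((⅐)*3)² - 43*(-11) = (3/7)² + 473 = 9/49 + 473 = 23186/49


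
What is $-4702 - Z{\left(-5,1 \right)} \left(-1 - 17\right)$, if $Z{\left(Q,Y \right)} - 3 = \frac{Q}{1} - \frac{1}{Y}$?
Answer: $-4756$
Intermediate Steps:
$Z{\left(Q,Y \right)} = 3 + Q - \frac{1}{Y}$ ($Z{\left(Q,Y \right)} = 3 + \left(\frac{Q}{1} - \frac{1}{Y}\right) = 3 + \left(Q 1 - \frac{1}{Y}\right) = 3 + \left(Q - \frac{1}{Y}\right) = 3 + Q - \frac{1}{Y}$)
$-4702 - Z{\left(-5,1 \right)} \left(-1 - 17\right) = -4702 - \left(3 - 5 - 1^{-1}\right) \left(-1 - 17\right) = -4702 - \left(3 - 5 - 1\right) \left(-18\right) = -4702 - \left(-3\right) \left(-18\right) = -4702 - 54 = -4756$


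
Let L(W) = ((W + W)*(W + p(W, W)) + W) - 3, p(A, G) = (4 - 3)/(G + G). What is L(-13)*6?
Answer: 1938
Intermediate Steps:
p(A, G) = 1/(2*G)
L(W) = -3 + W + 2*W*(W + 1/(2*W)) (L(W) = ((W + W)*(W + 1/(2*W)) + W) - 3 = ((2*W)*(W + 1/(2*W)) + W) - 3 = (2*W*(W + 1/(2*W)) + W) - 3 = (W + 2*W*(W + 1/(2*W))) - 3 = -3 + W + 2*W*(W + 1/(2*W)))
L(-13)*6 = (-2 - 13 + 2*(-13)²)*6 = (-2 - 13 + 2*169)*6 = (-2 - 13 + 338)*6 = 323*6 = 1938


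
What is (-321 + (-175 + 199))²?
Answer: 88209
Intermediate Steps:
(-321 + (-175 + 199))² = (-321 + 24)² = (-297)² = 88209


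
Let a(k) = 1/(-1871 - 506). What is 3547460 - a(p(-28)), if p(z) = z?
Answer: 8432312421/2377 ≈ 3.5475e+6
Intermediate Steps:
a(k) = -1/2377 (a(k) = 1/(-2377) = -1/2377)
3547460 - a(p(-28)) = 3547460 - 1*(-1/2377) = 3547460 + 1/2377 = 8432312421/2377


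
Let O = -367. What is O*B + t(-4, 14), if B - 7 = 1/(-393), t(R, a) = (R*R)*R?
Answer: -1034402/393 ≈ -2632.1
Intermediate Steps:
t(R, a) = R**3 (t(R, a) = R**2*R = R**3)
B = 2750/393 (B = 7 + 1/(-393) = 7 - 1/393 = 2750/393 ≈ 6.9975)
O*B + t(-4, 14) = -367*2750/393 + (-4)**3 = -1009250/393 - 64 = -1034402/393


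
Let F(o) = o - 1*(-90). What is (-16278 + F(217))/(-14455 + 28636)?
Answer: -15971/14181 ≈ -1.1262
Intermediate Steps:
F(o) = 90 + o (F(o) = o + 90 = 90 + o)
(-16278 + F(217))/(-14455 + 28636) = (-16278 + (90 + 217))/(-14455 + 28636) = (-16278 + 307)/14181 = -15971*1/14181 = -15971/14181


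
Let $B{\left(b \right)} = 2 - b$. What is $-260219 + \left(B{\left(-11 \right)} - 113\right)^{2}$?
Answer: $-250219$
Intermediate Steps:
$-260219 + \left(B{\left(-11 \right)} - 113\right)^{2} = -260219 + \left(\left(2 - -11\right) - 113\right)^{2} = -260219 + \left(\left(2 + 11\right) - 113\right)^{2} = -260219 + \left(13 - 113\right)^{2} = -260219 + \left(-100\right)^{2} = -260219 + 10000 = -250219$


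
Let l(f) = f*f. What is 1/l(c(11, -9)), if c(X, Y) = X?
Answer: 1/121 ≈ 0.0082645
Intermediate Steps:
l(f) = f**2
1/l(c(11, -9)) = 1/(11**2) = 1/121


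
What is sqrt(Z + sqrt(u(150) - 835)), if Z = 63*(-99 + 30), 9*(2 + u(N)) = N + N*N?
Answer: sqrt(-39123 + 3*sqrt(15117))/3 ≈ 65.62*I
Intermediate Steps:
u(N) = -2 + N/9 + N**2/9 (u(N) = -2 + (N + N*N)/9 = -2 + (N + N**2)/9 = -2 + (N/9 + N**2/9) = -2 + N/9 + N**2/9)
Z = -4347 (Z = 63*(-69) = -4347)
sqrt(Z + sqrt(u(150) - 835)) = sqrt(-4347 + sqrt((-2 + (1/9)*150 + (1/9)*150**2) - 835)) = sqrt(-4347 + sqrt((-2 + 50/3 + (1/9)*22500) - 835)) = sqrt(-4347 + sqrt((-2 + 50/3 + 2500) - 835)) = sqrt(-4347 + sqrt(7544/3 - 835)) = sqrt(-4347 + sqrt(5039/3)) = sqrt(-4347 + sqrt(15117)/3)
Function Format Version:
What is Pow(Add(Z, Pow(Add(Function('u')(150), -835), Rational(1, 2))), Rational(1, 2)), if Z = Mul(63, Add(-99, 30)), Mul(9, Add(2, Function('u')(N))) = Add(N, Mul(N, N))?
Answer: Mul(Rational(1, 3), Pow(Add(-39123, Mul(3, Pow(15117, Rational(1, 2)))), Rational(1, 2))) ≈ Mul(65.620, I)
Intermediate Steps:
Function('u')(N) = Add(-2, Mul(Rational(1, 9), N), Mul(Rational(1, 9), Pow(N, 2))) (Function('u')(N) = Add(-2, Mul(Rational(1, 9), Add(N, Mul(N, N)))) = Add(-2, Mul(Rational(1, 9), Add(N, Pow(N, 2)))) = Add(-2, Add(Mul(Rational(1, 9), N), Mul(Rational(1, 9), Pow(N, 2)))) = Add(-2, Mul(Rational(1, 9), N), Mul(Rational(1, 9), Pow(N, 2))))
Z = -4347 (Z = Mul(63, -69) = -4347)
Pow(Add(Z, Pow(Add(Function('u')(150), -835), Rational(1, 2))), Rational(1, 2)) = Pow(Add(-4347, Pow(Add(Add(-2, Mul(Rational(1, 9), 150), Mul(Rational(1, 9), Pow(150, 2))), -835), Rational(1, 2))), Rational(1, 2)) = Pow(Add(-4347, Pow(Add(Add(-2, Rational(50, 3), Mul(Rational(1, 9), 22500)), -835), Rational(1, 2))), Rational(1, 2)) = Pow(Add(-4347, Pow(Add(Add(-2, Rational(50, 3), 2500), -835), Rational(1, 2))), Rational(1, 2)) = Pow(Add(-4347, Pow(Add(Rational(7544, 3), -835), Rational(1, 2))), Rational(1, 2)) = Pow(Add(-4347, Pow(Rational(5039, 3), Rational(1, 2))), Rational(1, 2)) = Pow(Add(-4347, Mul(Rational(1, 3), Pow(15117, Rational(1, 2)))), Rational(1, 2))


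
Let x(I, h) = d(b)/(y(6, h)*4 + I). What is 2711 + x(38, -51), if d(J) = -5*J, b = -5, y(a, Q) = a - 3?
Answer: 5423/2 ≈ 2711.5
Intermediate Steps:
y(a, Q) = -3 + a
x(I, h) = 25/(12 + I) (x(I, h) = (-5*(-5))/((-3 + 6)*4 + I) = 25/(3*4 + I) = 25/(12 + I))
2711 + x(38, -51) = 2711 + 25/(12 + 38) = 2711 + 25/50 = 2711 + 25*(1/50) = 2711 + ½ = 5423/2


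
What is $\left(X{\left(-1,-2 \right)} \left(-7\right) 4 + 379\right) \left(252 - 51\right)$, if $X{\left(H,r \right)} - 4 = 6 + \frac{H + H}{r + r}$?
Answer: $17085$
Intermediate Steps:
$X{\left(H,r \right)} = 10 + \frac{H}{r}$ ($X{\left(H,r \right)} = 4 + \left(6 + \frac{H + H}{r + r}\right) = 4 + \left(6 + \frac{2 H}{2 r}\right) = 4 + \left(6 + 2 H \frac{1}{2 r}\right) = 4 + \left(6 + \frac{H}{r}\right) = 10 + \frac{H}{r}$)
$\left(X{\left(-1,-2 \right)} \left(-7\right) 4 + 379\right) \left(252 - 51\right) = \left(\left(10 - \frac{1}{-2}\right) \left(-7\right) 4 + 379\right) \left(252 - 51\right) = \left(\left(10 - - \frac{1}{2}\right) \left(-7\right) 4 + 379\right) 201 = \left(\left(10 + \frac{1}{2}\right) \left(-7\right) 4 + 379\right) 201 = \left(\frac{21}{2} \left(-7\right) 4 + 379\right) 201 = \left(\left(- \frac{147}{2}\right) 4 + 379\right) 201 = \left(-294 + 379\right) 201 = 85 \cdot 201 = 17085$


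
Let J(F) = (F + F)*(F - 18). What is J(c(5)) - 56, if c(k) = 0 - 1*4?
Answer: 120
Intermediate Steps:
c(k) = -4 (c(k) = 0 - 4 = -4)
J(F) = 2*F*(-18 + F) (J(F) = (2*F)*(-18 + F) = 2*F*(-18 + F))
J(c(5)) - 56 = 2*(-4)*(-18 - 4) - 56 = 2*(-4)*(-22) - 56 = 176 - 56 = 120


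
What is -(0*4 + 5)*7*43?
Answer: -1505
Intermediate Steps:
-(0*4 + 5)*7*43 = -(0 + 5)*7*43 = -5*7*43 = -35*43 = -1*1505 = -1505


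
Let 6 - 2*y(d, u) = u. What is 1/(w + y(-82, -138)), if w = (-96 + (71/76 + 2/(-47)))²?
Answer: 12759184/116333095777 ≈ 0.00010968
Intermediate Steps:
w = 115414434529/12759184 (w = (-96 + (71*(1/76) + 2*(-1/47)))² = (-96 + (71/76 - 2/47))² = (-96 + 3185/3572)² = (-339727/3572)² = 115414434529/12759184 ≈ 9045.6)
y(d, u) = 3 - u/2
1/(w + y(-82, -138)) = 1/(115414434529/12759184 + (3 - ½*(-138))) = 1/(115414434529/12759184 + (3 + 69)) = 1/(115414434529/12759184 + 72) = 1/(116333095777/12759184) = 12759184/116333095777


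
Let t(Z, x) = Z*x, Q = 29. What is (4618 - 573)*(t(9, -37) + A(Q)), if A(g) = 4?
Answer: -1330805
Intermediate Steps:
(4618 - 573)*(t(9, -37) + A(Q)) = (4618 - 573)*(9*(-37) + 4) = 4045*(-333 + 4) = 4045*(-329) = -1330805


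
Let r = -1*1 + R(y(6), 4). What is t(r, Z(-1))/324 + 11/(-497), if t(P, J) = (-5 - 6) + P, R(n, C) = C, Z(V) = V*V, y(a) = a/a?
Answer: -1885/40257 ≈ -0.046824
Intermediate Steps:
y(a) = 1
Z(V) = V**2
r = 3 (r = -1*1 + 4 = -1 + 4 = 3)
t(P, J) = -11 + P
t(r, Z(-1))/324 + 11/(-497) = (-11 + 3)/324 + 11/(-497) = -8*1/324 + 11*(-1/497) = -2/81 - 11/497 = -1885/40257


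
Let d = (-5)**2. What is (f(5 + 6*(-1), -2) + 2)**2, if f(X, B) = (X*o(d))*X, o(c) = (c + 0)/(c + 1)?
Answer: 5929/676 ≈ 8.7707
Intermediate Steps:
d = 25
o(c) = c/(1 + c)
f(X, B) = 25*X**2/26 (f(X, B) = (X*(25/(1 + 25)))*X = (X*(25/26))*X = (25*X/26)*X = 25*X**2/26)
(f(5 + 6*(-1), -2) + 2)**2 = (25*(5 + 6*(-1))**2/26 + 2)**2 = (25*(5 - 6)**2/26 + 2)**2 = ((25/26)*(-1)**2 + 2)**2 = ((25/26)*1 + 2)**2 = (25/26 + 2)**2 = (77/26)**2 = 5929/676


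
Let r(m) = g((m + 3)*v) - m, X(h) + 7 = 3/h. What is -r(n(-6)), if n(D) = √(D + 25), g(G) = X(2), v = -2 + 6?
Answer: 11/2 + √19 ≈ 9.8589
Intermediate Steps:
X(h) = -7 + 3/h
v = 4
g(G) = -11/2 (g(G) = -7 + 3/2 = -11/2)
n(D) = √(25 + D)
r(m) = -11/2 - m
-r(n(-6)) = -(-11/2 - √(25 - 6)) = -(-11/2 - √19) = 11/2 + √19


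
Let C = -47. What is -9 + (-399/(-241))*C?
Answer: -20922/241 ≈ -86.813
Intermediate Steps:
-9 + (-399/(-241))*C = -9 - 399/(-241)*(-47) = -9 - 399*(-1/241)*(-47) = -9 + (399/241)*(-47) = -9 - 18753/241 = -20922/241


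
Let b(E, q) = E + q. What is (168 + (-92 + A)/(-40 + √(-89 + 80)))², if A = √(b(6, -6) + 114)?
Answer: (270312 + (40 + 3*I)*(92 - √114))²/2588881 ≈ 28907.0 + 51.56*I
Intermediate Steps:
A = √114 (A = √((6 - 6) + 114) = √(0 + 114) = √114 ≈ 10.677)
(168 + (-92 + A)/(-40 + √(-89 + 80)))² = (168 + (-92 + √114)/(-40 + √(-89 + 80)))² = (168 + (-92 + √114)/(-40 + √(-9)))² = (168 + (-92 + √114)/(-40 + 3*I))² = (168 + (-92 + √114)*((-40 - 3*I)/1609))² = (168 + (-92 + √114)*(-40 - 3*I)/1609)²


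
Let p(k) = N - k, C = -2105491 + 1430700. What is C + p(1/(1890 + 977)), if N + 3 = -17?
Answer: -1934683138/2867 ≈ -6.7481e+5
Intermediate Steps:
N = -20 (N = -3 - 17 = -20)
C = -674791
p(k) = -20 - k
C + p(1/(1890 + 977)) = -674791 + (-20 - 1/(1890 + 977)) = -674791 + (-20 - 1/2867) = -674791 - 57341/2867 = -1934683138/2867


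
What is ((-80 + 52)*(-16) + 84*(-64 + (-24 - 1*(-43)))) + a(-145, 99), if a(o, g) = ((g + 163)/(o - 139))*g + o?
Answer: -506703/142 ≈ -3568.3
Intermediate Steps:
a(o, g) = o + g*(163 + g)/(-139 + o) (a(o, g) = ((163 + g)/(-139 + o))*g + o = g*(163 + g)/(-139 + o) + o = o + g*(163 + g)/(-139 + o))
((-80 + 52)*(-16) + 84*(-64 + (-24 - 1*(-43)))) + a(-145, 99) = ((-80 + 52)*(-16) + 84*(-64 + (-24 - 1*(-43)))) + (99**2 + (-145)**2 - 139*(-145) + 163*99)/(-139 - 145) = (-28*(-16) + 84*(-64 + (-24 + 43))) + (9801 + 21025 + 20155 + 16137)/(-284) = (448 + 84*(-64 + 19)) - 1/284*67118 = (448 + 84*(-45)) - 33559/142 = (448 - 3780) - 33559/142 = -3332 - 33559/142 = -506703/142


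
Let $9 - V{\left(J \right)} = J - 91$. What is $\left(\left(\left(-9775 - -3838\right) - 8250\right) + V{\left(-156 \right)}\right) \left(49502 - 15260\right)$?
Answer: $-477025302$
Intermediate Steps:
$V{\left(J \right)} = 100 - J$ ($V{\left(J \right)} = 9 - \left(J - 91\right) = 9 - \left(-91 + J\right) = 100 - J$)
$\left(\left(\left(-9775 - -3838\right) - 8250\right) + V{\left(-156 \right)}\right) \left(49502 - 15260\right) = \left(\left(\left(-9775 - -3838\right) - 8250\right) + \left(100 - -156\right)\right) \left(49502 - 15260\right) = \left(\left(\left(-9775 + 3838\right) - 8250\right) + \left(100 + 156\right)\right) 34242 = \left(\left(-5937 - 8250\right) + 256\right) 34242 = \left(-14187 + 256\right) 34242 = \left(-13931\right) 34242 = -477025302$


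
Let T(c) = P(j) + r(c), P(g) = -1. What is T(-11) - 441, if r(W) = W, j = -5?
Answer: -453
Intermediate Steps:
T(c) = -1 + c
T(-11) - 441 = (-1 - 11) - 441 = -12 - 441 = -453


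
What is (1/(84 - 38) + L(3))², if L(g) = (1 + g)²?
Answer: 543169/2116 ≈ 256.70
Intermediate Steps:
(1/(84 - 38) + L(3))² = (1/(84 - 38) + (1 + 3)²)² = (1/46 + 4²)² = (1/46 + 16)² = (737/46)² = 543169/2116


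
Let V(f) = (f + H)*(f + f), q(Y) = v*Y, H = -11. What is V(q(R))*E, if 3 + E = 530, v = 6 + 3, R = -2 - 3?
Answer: 2656080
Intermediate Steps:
R = -5
v = 9
E = 527 (E = -3 + 530 = 527)
q(Y) = 9*Y
V(f) = 2*f*(-11 + f) (V(f) = (f - 11)*(f + f) = (-11 + f)*(2*f) = 2*f*(-11 + f))
V(q(R))*E = (2*(9*(-5))*(-11 + 9*(-5)))*527 = (2*(-45)*(-11 - 45))*527 = (2*(-45)*(-56))*527 = 5040*527 = 2656080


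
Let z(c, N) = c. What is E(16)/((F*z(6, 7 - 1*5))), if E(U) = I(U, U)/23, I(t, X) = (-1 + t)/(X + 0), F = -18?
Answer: -5/13248 ≈ -0.00037742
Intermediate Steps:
I(t, X) = (-1 + t)/X
E(U) = (-1 + U)/(23*U) (E(U) = ((-1 + U)/U)/23 = ((-1 + U)/U)*(1/23) = (-1 + U)/(23*U))
E(16)/((F*z(6, 7 - 1*5))) = ((1/23)*(-1 + 16)/16)/((-18*6)) = ((1/23)*(1/16)*15)/(-108) = (15/368)*(-1/108) = -5/13248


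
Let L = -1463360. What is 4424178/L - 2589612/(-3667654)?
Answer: -3109204880523/1341774539360 ≈ -2.3172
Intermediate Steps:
4424178/L - 2589612/(-3667654) = 4424178/(-1463360) - 2589612/(-3667654) = 4424178*(-1/1463360) - 2589612*(-1/3667654) = -2212089/731680 + 1294806/1833827 = -3109204880523/1341774539360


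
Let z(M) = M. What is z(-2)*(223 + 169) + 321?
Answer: -463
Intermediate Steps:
z(-2)*(223 + 169) + 321 = -2*(223 + 169) + 321 = -2*392 + 321 = -784 + 321 = -463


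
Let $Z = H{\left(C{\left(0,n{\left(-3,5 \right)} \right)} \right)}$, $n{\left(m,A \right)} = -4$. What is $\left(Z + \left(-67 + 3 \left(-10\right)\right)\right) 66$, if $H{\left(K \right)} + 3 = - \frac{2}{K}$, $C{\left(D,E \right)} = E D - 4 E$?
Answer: $- \frac{26433}{4} \approx -6608.3$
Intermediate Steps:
$C{\left(D,E \right)} = - 4 E + D E$ ($C{\left(D,E \right)} = D E - 4 E = - 4 E + D E$)
$H{\left(K \right)} = -3 - \frac{2}{K}$
$Z = - \frac{25}{8}$ ($Z = -3 - \frac{2}{\left(-4\right) \left(-4 + 0\right)} = -3 - \frac{2}{\left(-4\right) \left(-4\right)} = -3 - \frac{2}{16} = -3 - \frac{1}{8} = - \frac{25}{8} \approx -3.125$)
$\left(Z + \left(-67 + 3 \left(-10\right)\right)\right) 66 = \left(- \frac{25}{8} + \left(-67 + 3 \left(-10\right)\right)\right) 66 = \left(- \frac{25}{8} - 97\right) 66 = \left(- \frac{801}{8}\right) 66 = - \frac{26433}{4}$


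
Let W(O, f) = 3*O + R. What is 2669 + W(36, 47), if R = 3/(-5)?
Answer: 13882/5 ≈ 2776.4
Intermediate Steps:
R = -⅗ (R = 3*(-⅕) = -⅗ ≈ -0.60000)
W(O, f) = -⅗ + 3*O (W(O, f) = 3*O - ⅗ = -⅗ + 3*O)
2669 + W(36, 47) = 2669 + (-⅗ + 3*36) = 2669 + (-⅗ + 108) = 2669 + 537/5 = 13882/5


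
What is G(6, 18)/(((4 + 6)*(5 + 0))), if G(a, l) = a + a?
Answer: 6/25 ≈ 0.24000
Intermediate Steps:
G(a, l) = 2*a
G(6, 18)/(((4 + 6)*(5 + 0))) = (2*6)/(((4 + 6)*(5 + 0))) = 12/(10*5) = 12/50 = (1/50)*12 = 6/25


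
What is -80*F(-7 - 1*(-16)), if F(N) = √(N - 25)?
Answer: -320*I ≈ -320.0*I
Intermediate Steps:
F(N) = √(-25 + N)
-80*F(-7 - 1*(-16)) = -80*√(-25 + (-7 - 1*(-16))) = -80*√(-25 + (-7 + 16)) = -80*√(-25 + 9) = -320*I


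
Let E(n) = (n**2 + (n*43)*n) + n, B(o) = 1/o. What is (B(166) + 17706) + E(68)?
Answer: 36724181/166 ≈ 2.2123e+5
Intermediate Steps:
E(n) = n + 44*n**2 (E(n) = (n**2 + (43*n)*n) + n = (n**2 + 43*n**2) + n = 44*n**2 + n = n + 44*n**2)
(B(166) + 17706) + E(68) = (1/166 + 17706) + 68*(1 + 44*68) = (1/166 + 17706) + 68*(1 + 2992) = 2939197/166 + 68*2993 = 2939197/166 + 203524 = 36724181/166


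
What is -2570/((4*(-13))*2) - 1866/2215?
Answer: 2749243/115180 ≈ 23.869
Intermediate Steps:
-2570/((4*(-13))*2) - 1866/2215 = -2570/((-52*2)) - 1866*1/2215 = -2570/(-104) - 1866/2215 = -2570*(-1/104) - 1866/2215 = 1285/52 - 1866/2215 = 2749243/115180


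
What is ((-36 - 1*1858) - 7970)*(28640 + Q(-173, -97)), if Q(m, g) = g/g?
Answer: -282514824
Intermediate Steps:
Q(m, g) = 1
((-36 - 1*1858) - 7970)*(28640 + Q(-173, -97)) = ((-36 - 1*1858) - 7970)*(28640 + 1) = ((-36 - 1858) - 7970)*28641 = (-1894 - 7970)*28641 = -9864*28641 = -282514824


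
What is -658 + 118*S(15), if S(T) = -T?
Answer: -2428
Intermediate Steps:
-658 + 118*S(15) = -658 + 118*(-1*15) = -658 + 118*(-15) = -658 - 1770 = -2428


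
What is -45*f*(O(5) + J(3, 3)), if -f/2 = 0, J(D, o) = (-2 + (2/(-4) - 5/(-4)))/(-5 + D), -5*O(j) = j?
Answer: 0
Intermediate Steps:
O(j) = -j/5
J(D, o) = -5/(4*(-5 + D)) (J(D, o) = (-2 + (2*(-1/4) - 5*(-1/4)))/(-5 + D) = (-2 + (-1/2 + 5/4))/(-5 + D) = (-2 + 3/4)/(-5 + D) = -5/(4*(-5 + D)))
f = 0 (f = -2*0 = 0)
-45*f*(O(5) + J(3, 3)) = -0*(-1/5*5 - 5/(-20 + 4*3)) = -0*(-1 - 5/(-20 + 12)) = -0*(-1 - 5/(-8)) = -0*(-1 - 5*(-1/8)) = -0*(-1 + 5/8) = -0*(-3)/8 = -45*0 = 0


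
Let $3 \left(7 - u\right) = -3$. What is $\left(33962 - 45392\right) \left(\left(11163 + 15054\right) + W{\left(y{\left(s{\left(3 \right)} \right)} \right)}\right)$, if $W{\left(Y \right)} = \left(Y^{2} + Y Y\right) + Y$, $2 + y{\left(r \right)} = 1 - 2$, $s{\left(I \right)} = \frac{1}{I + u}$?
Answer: $-299831760$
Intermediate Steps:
$u = 8$ ($u = 7 - -1 = 7 + 1 = 8$)
$s{\left(I \right)} = \frac{1}{8 + I}$ ($s{\left(I \right)} = \frac{1}{I + 8} = \frac{1}{8 + I}$)
$y{\left(r \right)} = -3$ ($y{\left(r \right)} = -2 + \left(1 - 2\right) = -2 - 1 = -3$)
$W{\left(Y \right)} = Y + 2 Y^{2}$ ($W{\left(Y \right)} = \left(Y^{2} + Y^{2}\right) + Y = 2 Y^{2} + Y = Y + 2 Y^{2}$)
$\left(33962 - 45392\right) \left(\left(11163 + 15054\right) + W{\left(y{\left(s{\left(3 \right)} \right)} \right)}\right) = \left(33962 - 45392\right) \left(\left(11163 + 15054\right) - 3 \left(1 + 2 \left(-3\right)\right)\right) = - 11430 \left(26217 - 3 \left(1 - 6\right)\right) = - 11430 \left(26217 - -15\right) = - 11430 \left(26217 + 15\right) = \left(-11430\right) 26232 = -299831760$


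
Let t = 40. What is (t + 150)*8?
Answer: 1520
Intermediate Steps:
(t + 150)*8 = (40 + 150)*8 = 190*8 = 1520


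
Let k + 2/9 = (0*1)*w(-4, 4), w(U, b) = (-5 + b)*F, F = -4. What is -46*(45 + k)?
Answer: -18538/9 ≈ -2059.8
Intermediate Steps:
w(U, b) = 20 - 4*b (w(U, b) = (-5 + b)*(-4) = 20 - 4*b)
k = -2/9 (k = -2/9 + (0*1)*(20 - 4*4) = -2/9 + 0*(20 - 16) = -2/9 + 0*4 = -2/9 + 0 = -2/9 ≈ -0.22222)
-46*(45 + k) = -46*(45 - 2/9) = -46*403/9 = -18538/9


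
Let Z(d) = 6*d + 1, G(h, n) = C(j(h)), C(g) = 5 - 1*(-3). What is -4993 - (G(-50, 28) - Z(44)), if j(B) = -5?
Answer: -4736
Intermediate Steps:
C(g) = 8 (C(g) = 5 + 3 = 8)
G(h, n) = 8
Z(d) = 1 + 6*d
-4993 - (G(-50, 28) - Z(44)) = -4993 - (8 - (1 + 6*44)) = -4993 - (8 - (1 + 264)) = -4993 - (8 - 1*265) = -4993 - (8 - 265) = -4993 - 1*(-257) = -4993 + 257 = -4736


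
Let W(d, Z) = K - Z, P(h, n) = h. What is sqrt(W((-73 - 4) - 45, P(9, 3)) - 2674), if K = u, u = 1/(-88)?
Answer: I*sqrt(5194310)/44 ≈ 51.798*I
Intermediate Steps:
u = -1/88 ≈ -0.011364
K = -1/88 ≈ -0.011364
W(d, Z) = -1/88 - Z
sqrt(W((-73 - 4) - 45, P(9, 3)) - 2674) = sqrt((-1/88 - 1*9) - 2674) = sqrt((-1/88 - 9) - 2674) = sqrt(-793/88 - 2674) = sqrt(-236105/88) = I*sqrt(5194310)/44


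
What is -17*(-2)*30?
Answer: 1020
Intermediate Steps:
-17*(-2)*30 = -(-34)*30 = -1*(-1020) = 1020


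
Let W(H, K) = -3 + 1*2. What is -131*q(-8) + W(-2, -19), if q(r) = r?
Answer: 1047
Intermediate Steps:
W(H, K) = -1 (W(H, K) = -3 + 2 = -1)
-131*q(-8) + W(-2, -19) = -131*(-8) - 1 = 1048 - 1 = 1047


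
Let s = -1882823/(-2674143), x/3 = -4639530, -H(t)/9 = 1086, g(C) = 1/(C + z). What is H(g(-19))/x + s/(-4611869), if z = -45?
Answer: 6695252979075116/9536397101412224085 ≈ 0.00070207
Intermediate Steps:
g(C) = 1/(-45 + C) (g(C) = 1/(C - 45) = 1/(-45 + C))
H(t) = -9774 (H(t) = -9*1086 = -9774)
x = -13918590 (x = 3*(-4639530) = -13918590)
s = 1882823/2674143 (s = -1882823*(-1/2674143) = 1882823/2674143 ≈ 0.70408)
H(g(-19))/x + s/(-4611869) = -9774/(-13918590) + (1882823/2674143)/(-4611869) = -9774*(-1/13918590) + (1882823/2674143)*(-1/4611869) = 543/773255 - 1882823/12332797203267 = 6695252979075116/9536397101412224085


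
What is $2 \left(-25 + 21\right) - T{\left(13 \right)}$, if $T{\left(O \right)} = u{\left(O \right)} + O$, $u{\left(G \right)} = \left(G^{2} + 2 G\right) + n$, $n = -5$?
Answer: $-211$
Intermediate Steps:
$u{\left(G \right)} = -5 + G^{2} + 2 G$ ($u{\left(G \right)} = \left(G^{2} + 2 G\right) - 5 = -5 + G^{2} + 2 G$)
$T{\left(O \right)} = -5 + O^{2} + 3 O$ ($T{\left(O \right)} = \left(-5 + O^{2} + 2 O\right) + O = -5 + O^{2} + 3 O$)
$2 \left(-25 + 21\right) - T{\left(13 \right)} = 2 \left(-25 + 21\right) - \left(-5 + 13^{2} + 3 \cdot 13\right) = 2 \left(-4\right) - \left(-5 + 169 + 39\right) = -8 - 203 = -211$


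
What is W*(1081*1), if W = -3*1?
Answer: -3243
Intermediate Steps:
W = -3
W*(1081*1) = -3243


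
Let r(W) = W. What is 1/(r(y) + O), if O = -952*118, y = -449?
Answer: -1/112785 ≈ -8.8664e-6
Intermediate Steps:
O = -112336
1/(r(y) + O) = 1/(-449 - 112336) = 1/(-112785) = -1/112785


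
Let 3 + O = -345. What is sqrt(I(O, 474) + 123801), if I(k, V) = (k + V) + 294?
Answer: sqrt(124221) ≈ 352.45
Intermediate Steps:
O = -348 (O = -3 - 345 = -348)
I(k, V) = 294 + V + k (I(k, V) = (V + k) + 294 = 294 + V + k)
sqrt(I(O, 474) + 123801) = sqrt((294 + 474 - 348) + 123801) = sqrt(420 + 123801) = sqrt(124221)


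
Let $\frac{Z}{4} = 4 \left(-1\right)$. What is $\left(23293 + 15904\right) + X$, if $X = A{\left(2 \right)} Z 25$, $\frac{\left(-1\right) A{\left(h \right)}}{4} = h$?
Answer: $42397$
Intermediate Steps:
$A{\left(h \right)} = - 4 h$
$Z = -16$ ($Z = 4 \cdot 4 \left(-1\right) = 4 \left(-4\right) = -16$)
$X = 3200$ ($X = \left(-4\right) 2 \left(-16\right) 25 = \left(-8\right) \left(-16\right) 25 = 128 \cdot 25 = 3200$)
$\left(23293 + 15904\right) + X = \left(23293 + 15904\right) + 3200 = 39197 + 3200 = 42397$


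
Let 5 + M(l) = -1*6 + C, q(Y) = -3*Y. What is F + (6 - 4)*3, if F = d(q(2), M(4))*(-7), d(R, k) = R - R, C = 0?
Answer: 6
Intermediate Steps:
M(l) = -11 (M(l) = -5 + (-1*6 + 0) = -5 + (-6 + 0) = -5 - 6 = -11)
d(R, k) = 0
F = 0 (F = 0*(-7) = 0)
F + (6 - 4)*3 = 0 + (6 - 4)*3 = 0 + 2*3 = 0 + 6 = 6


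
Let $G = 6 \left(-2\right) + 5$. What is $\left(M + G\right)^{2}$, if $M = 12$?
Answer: $25$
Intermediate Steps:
$G = -7$ ($G = -12 + 5 = -7$)
$\left(M + G\right)^{2} = \left(12 - 7\right)^{2} = 5^{2} = 25$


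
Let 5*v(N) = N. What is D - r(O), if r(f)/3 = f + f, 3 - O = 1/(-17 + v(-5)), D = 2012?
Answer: 5981/3 ≈ 1993.7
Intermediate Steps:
v(N) = N/5
O = 55/18 (O = 3 - 1/(-17 + (⅕)*(-5)) = 3 - 1/(-17 - 1) = 3 - 1/(-18) = 3 - 1*(-1/18) = 3 + 1/18 = 55/18 ≈ 3.0556)
r(f) = 6*f (r(f) = 3*(f + f) = 3*(2*f) = 6*f)
D - r(O) = 2012 - 6*55/18 = 2012 - 1*55/3 = 2012 - 55/3 = 5981/3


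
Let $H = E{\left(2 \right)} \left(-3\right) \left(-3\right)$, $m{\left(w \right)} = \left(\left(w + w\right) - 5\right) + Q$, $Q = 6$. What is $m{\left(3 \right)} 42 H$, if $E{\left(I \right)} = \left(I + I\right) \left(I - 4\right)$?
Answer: $-21168$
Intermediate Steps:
$E{\left(I \right)} = 2 I \left(-4 + I\right)$
$m{\left(w \right)} = 1 + 2 w$ ($m{\left(w \right)} = \left(\left(w + w\right) - 5\right) + 6 = \left(2 w - 5\right) + 6 = \left(-5 + 2 w\right) + 6 = 1 + 2 w$)
$H = -72$ ($H = 2 \cdot 2 \left(-4 + 2\right) \left(-3\right) \left(-3\right) = 2 \cdot 2 \left(-2\right) \left(-3\right) \left(-3\right) = \left(-8\right) \left(-3\right) \left(-3\right) = 24 \left(-3\right) = -72$)
$m{\left(3 \right)} 42 H = \left(1 + 2 \cdot 3\right) 42 \left(-72\right) = \left(1 + 6\right) 42 \left(-72\right) = 7 \cdot 42 \left(-72\right) = 294 \left(-72\right) = -21168$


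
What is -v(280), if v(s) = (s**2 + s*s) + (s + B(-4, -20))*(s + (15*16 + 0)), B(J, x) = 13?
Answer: -309160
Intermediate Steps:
v(s) = 2*s**2 + (13 + s)*(240 + s) (v(s) = (s**2 + s*s) + (s + 13)*(s + (15*16 + 0)) = (s**2 + s**2) + (13 + s)*(s + (240 + 0)) = 2*s**2 + (13 + s)*(s + 240) = 2*s**2 + (13 + s)*(240 + s))
-v(280) = -(3120 + 3*280**2 + 253*280) = -(3120 + 3*78400 + 70840) = -(3120 + 235200 + 70840) = -1*309160 = -309160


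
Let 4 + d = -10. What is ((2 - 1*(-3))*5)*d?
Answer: -350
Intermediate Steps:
d = -14 (d = -4 - 10 = -14)
((2 - 1*(-3))*5)*d = ((2 - 1*(-3))*5)*(-14) = ((2 + 3)*5)*(-14) = (5*5)*(-14) = 25*(-14) = -350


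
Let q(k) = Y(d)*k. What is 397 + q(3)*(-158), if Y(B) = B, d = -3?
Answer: 1819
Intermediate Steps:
q(k) = -3*k
397 + q(3)*(-158) = 397 - 3*3*(-158) = 397 - 9*(-158) = 397 + 1422 = 1819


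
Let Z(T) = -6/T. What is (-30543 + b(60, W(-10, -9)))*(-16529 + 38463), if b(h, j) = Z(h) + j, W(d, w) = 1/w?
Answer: -30147065663/45 ≈ -6.6993e+8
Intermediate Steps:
b(h, j) = j - 6/h (b(h, j) = -6/h + j = j - 6/h)
(-30543 + b(60, W(-10, -9)))*(-16529 + 38463) = (-30543 + (1/(-9) - 6/60))*(-16529 + 38463) = (-30543 + (-⅑ - 6*1/60))*21934 = (-30543 + (-⅑ - ⅒))*21934 = (-30543 - 19/90)*21934 = -2748889/90*21934 = -30147065663/45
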